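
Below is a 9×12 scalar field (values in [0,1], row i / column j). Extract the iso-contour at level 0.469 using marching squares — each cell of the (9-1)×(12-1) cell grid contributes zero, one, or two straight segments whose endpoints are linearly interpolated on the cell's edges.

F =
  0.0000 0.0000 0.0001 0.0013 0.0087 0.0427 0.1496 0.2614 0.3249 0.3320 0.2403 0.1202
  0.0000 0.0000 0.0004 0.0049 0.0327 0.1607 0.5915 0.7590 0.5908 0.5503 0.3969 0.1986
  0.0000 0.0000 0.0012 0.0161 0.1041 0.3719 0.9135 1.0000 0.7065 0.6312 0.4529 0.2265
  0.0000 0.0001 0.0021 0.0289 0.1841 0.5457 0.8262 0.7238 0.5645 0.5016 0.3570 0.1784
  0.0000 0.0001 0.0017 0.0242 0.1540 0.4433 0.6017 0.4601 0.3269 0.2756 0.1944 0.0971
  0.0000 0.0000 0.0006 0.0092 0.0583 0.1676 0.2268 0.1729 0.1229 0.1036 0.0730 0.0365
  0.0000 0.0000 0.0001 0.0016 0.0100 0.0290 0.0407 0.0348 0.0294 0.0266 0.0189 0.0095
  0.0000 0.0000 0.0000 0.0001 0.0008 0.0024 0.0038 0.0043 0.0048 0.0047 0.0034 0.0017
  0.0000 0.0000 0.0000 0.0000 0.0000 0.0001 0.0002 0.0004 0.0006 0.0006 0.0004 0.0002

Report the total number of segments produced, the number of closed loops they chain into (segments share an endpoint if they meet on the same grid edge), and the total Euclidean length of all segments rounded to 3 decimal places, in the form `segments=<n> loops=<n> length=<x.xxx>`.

segments=18 loops=1 length=14.103

cell (0,5): code 0100 → (0.723,6.000)–(1.000,5.716)
cell (0,6): code 1100 → (0.417,7.000)–(0.723,6.000)
cell (0,7): code 1100 → (0.542,8.000)–(0.417,7.000)
cell (0,8): code 1100 → (0.628,9.000)–(0.542,8.000)
cell (0,9): code 1000 → (1.000,9.530)–(0.628,9.000)
cell (1,5): code 0110 → (1.000,5.716)–(2.000,5.179)
cell (1,9): code 1001 → (2.000,9.910)–(1.000,9.530)
cell (2,4): code 0100 → (2.559,5.000)–(3.000,4.788)
cell (2,5): code 1110 → (2.000,5.179)–(2.559,5.000)
cell (2,9): code 1001 → (3.000,9.225)–(2.000,9.910)
cell (3,4): code 0010 → (3.000,4.788)–(3.749,5.000)
cell (3,5): code 0111 → (3.749,5.000)–(4.000,5.162)
cell (3,6): code 1011 → (4.000,6.937)–(3.966,7.000)
cell (3,7): code 0011 → (3.966,7.000)–(3.402,8.000)
cell (3,8): code 0011 → (3.402,8.000)–(3.144,9.000)
cell (3,9): code 0001 → (3.144,9.000)–(3.000,9.225)
cell (4,5): code 0010 → (4.000,5.162)–(4.354,6.000)
cell (4,6): code 0001 → (4.354,6.000)–(4.000,6.937)
total: 18 segments, chained into 1 closed loop(s), length Σ = 14.102895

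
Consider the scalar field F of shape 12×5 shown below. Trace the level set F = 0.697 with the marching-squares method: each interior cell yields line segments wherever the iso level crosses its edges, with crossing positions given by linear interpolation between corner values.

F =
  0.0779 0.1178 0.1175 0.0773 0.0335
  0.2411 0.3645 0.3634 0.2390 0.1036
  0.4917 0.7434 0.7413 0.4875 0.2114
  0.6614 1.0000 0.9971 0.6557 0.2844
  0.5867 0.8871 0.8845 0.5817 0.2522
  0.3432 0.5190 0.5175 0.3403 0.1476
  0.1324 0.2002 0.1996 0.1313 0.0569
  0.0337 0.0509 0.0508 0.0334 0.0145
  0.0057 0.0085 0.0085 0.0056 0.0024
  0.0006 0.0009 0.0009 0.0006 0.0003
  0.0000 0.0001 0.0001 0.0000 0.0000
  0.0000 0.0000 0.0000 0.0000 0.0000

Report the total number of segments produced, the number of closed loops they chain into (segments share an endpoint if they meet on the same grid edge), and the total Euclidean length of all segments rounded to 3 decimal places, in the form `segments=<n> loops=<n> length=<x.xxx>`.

segments=10 loops=1 length=8.568

cell (1,0): code 0100 → (1.878,1.000)–(2.000,0.816)
cell (1,1): code 1100 → (1.883,2.000)–(1.878,1.000)
cell (1,2): code 1000 → (2.000,2.175)–(1.883,2.000)
cell (2,0): code 0110 → (2.000,0.816)–(3.000,0.105)
cell (2,2): code 1001 → (3.000,2.879)–(2.000,2.175)
cell (3,0): code 0110 → (3.000,0.105)–(4.000,0.367)
cell (3,2): code 1001 → (4.000,2.619)–(3.000,2.879)
cell (4,0): code 0010 → (4.000,0.367)–(4.516,1.000)
cell (4,1): code 0011 → (4.516,1.000)–(4.511,2.000)
cell (4,2): code 0001 → (4.511,2.000)–(4.000,2.619)
total: 10 segments, chained into 1 closed loop(s), length Σ = 8.568092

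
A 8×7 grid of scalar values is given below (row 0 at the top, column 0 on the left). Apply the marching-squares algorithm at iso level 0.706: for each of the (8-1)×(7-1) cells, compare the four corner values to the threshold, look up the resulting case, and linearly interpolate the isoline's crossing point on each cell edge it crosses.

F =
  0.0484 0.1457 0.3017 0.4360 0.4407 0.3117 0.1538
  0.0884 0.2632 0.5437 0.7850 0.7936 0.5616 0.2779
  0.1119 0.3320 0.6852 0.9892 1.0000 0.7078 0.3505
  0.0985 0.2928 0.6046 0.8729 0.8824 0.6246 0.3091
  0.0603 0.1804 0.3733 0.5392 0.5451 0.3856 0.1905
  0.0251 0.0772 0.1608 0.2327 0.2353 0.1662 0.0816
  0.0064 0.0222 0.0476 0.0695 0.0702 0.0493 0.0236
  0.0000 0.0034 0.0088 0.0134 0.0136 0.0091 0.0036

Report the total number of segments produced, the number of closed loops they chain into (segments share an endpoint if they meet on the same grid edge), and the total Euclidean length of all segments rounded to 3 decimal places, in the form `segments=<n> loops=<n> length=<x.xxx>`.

segments=12 loops=1 length=8.956

cell (0,2): code 0100 → (0.774,3.000)–(1.000,2.673)
cell (0,3): code 1100 → (0.752,4.000)–(0.774,3.000)
cell (0,4): code 1000 → (1.000,4.378)–(0.752,4.000)
cell (1,2): code 0110 → (1.000,2.673)–(2.000,2.068)
cell (1,4): code 1101 → (1.988,5.000)–(1.000,4.378)
cell (1,5): code 1000 → (2.000,5.005)–(1.988,5.000)
cell (2,2): code 0110 → (2.000,2.068)–(3.000,2.378)
cell (2,4): code 1011 → (3.000,4.684)–(2.022,5.000)
cell (2,5): code 0001 → (2.022,5.000)–(2.000,5.005)
cell (3,2): code 0010 → (3.000,2.378)–(3.500,3.000)
cell (3,3): code 0011 → (3.500,3.000)–(3.523,4.000)
cell (3,4): code 0001 → (3.523,4.000)–(3.000,4.684)
total: 12 segments, chained into 1 closed loop(s), length Σ = 8.955985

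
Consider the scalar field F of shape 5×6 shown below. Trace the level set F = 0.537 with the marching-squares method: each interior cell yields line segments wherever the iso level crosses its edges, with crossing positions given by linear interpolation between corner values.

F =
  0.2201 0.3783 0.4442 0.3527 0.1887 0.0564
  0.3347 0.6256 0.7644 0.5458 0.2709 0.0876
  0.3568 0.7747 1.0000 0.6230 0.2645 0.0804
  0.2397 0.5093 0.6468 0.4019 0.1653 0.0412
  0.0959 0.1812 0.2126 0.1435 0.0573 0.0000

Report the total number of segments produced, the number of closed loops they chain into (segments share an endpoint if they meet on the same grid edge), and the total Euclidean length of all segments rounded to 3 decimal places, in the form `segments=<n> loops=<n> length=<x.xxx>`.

segments=12 loops=1 length=8.763

cell (0,0): code 0100 → (0.642,1.000)–(1.000,0.695)
cell (0,1): code 1100 → (0.290,2.000)–(0.642,1.000)
cell (0,2): code 1100 → (0.954,3.000)–(0.290,2.000)
cell (0,3): code 1000 → (1.000,3.032)–(0.954,3.000)
cell (1,0): code 0110 → (1.000,0.695)–(2.000,0.431)
cell (1,3): code 1001 → (2.000,3.240)–(1.000,3.032)
cell (2,0): code 0010 → (2.000,0.431)–(2.896,1.000)
cell (2,1): code 0111 → (2.896,1.000)–(3.000,1.201)
cell (2,2): code 1011 → (3.000,2.448)–(2.389,3.000)
cell (2,3): code 0001 → (2.389,3.000)–(2.000,3.240)
cell (3,1): code 0010 → (3.000,1.201)–(3.253,2.000)
cell (3,2): code 0001 → (3.253,2.000)–(3.000,2.448)
total: 12 segments, chained into 1 closed loop(s), length Σ = 8.762895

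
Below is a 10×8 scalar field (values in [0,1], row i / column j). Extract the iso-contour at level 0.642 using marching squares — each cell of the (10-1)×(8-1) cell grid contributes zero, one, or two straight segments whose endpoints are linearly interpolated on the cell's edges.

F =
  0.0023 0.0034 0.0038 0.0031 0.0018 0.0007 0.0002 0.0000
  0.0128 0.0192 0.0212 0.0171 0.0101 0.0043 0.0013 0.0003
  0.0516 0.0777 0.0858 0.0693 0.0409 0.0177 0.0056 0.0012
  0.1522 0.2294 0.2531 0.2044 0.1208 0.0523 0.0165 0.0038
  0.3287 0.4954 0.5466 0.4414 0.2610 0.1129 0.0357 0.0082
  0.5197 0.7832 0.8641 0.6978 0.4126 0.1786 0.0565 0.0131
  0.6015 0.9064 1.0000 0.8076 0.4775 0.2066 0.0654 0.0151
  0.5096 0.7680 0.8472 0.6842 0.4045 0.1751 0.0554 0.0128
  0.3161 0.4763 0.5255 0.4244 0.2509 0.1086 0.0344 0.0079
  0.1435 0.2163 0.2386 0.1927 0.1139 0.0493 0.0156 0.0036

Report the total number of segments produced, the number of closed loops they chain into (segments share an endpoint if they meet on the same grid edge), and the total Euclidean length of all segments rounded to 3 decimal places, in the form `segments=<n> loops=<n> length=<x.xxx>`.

cell (4,0): code 0100 → (4.509,1.000)–(5.000,0.464)
cell (4,1): code 1100 → (4.300,2.000)–(4.509,1.000)
cell (4,2): code 1100 → (4.782,3.000)–(4.300,2.000)
cell (4,3): code 1000 → (5.000,3.196)–(4.782,3.000)
cell (5,0): code 0110 → (5.000,0.464)–(6.000,0.133)
cell (5,3): code 1001 → (6.000,3.502)–(5.000,3.196)
cell (6,0): code 0110 → (6.000,0.133)–(7.000,0.512)
cell (6,3): code 1001 → (7.000,3.151)–(6.000,3.502)
cell (7,0): code 0010 → (7.000,0.512)–(7.432,1.000)
cell (7,1): code 0011 → (7.432,1.000)–(7.638,2.000)
cell (7,2): code 0011 → (7.638,2.000)–(7.162,3.000)
cell (7,3): code 0001 → (7.162,3.000)–(7.000,3.151)
total: 12 segments, chained into 1 closed loop(s), length Σ = 10.380766

segments=12 loops=1 length=10.381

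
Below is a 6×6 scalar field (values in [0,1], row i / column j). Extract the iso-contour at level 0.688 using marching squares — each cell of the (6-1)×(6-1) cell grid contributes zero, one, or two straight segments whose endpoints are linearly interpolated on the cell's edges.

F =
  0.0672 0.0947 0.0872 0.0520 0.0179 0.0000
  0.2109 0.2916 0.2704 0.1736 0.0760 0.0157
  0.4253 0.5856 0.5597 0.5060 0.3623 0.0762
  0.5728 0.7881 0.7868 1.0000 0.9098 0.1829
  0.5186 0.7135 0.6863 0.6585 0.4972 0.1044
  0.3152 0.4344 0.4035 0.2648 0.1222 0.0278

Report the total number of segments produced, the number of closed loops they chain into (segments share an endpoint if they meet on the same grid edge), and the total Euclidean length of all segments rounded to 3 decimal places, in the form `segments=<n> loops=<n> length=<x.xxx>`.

segments=12 loops=1 length=9.142

cell (2,0): code 0100 → (2.506,1.000)–(3.000,0.535)
cell (2,1): code 1100 → (2.565,2.000)–(2.506,1.000)
cell (2,2): code 1100 → (2.368,3.000)–(2.565,2.000)
cell (2,3): code 1100 → (2.595,4.000)–(2.368,3.000)
cell (2,4): code 1000 → (3.000,4.305)–(2.595,4.000)
cell (3,0): code 0110 → (3.000,0.535)–(4.000,0.869)
cell (3,1): code 1011 → (4.000,1.938)–(3.983,2.000)
cell (3,2): code 0011 → (3.983,2.000)–(3.914,3.000)
cell (3,3): code 0011 → (3.914,3.000)–(3.538,4.000)
cell (3,4): code 0001 → (3.538,4.000)–(3.000,4.305)
cell (4,0): code 0010 → (4.000,0.869)–(4.091,1.000)
cell (4,1): code 0001 → (4.091,1.000)–(4.000,1.938)
total: 12 segments, chained into 1 closed loop(s), length Σ = 9.141503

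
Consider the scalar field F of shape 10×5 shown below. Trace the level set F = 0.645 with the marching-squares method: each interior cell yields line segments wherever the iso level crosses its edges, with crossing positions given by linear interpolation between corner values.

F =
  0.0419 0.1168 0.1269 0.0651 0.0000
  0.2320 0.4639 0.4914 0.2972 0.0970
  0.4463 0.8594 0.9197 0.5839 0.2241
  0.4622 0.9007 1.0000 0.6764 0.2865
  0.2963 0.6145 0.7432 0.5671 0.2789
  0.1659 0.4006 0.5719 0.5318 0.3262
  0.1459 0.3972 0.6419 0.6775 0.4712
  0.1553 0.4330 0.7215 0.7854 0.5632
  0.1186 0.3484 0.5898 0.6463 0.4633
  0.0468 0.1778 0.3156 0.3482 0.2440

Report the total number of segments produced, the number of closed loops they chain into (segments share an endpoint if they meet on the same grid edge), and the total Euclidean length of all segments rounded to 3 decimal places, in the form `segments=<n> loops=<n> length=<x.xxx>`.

segments=22 loops=2 length=15.374

cell (1,0): code 0100 → (1.458,1.000)–(2.000,0.481)
cell (1,1): code 1100 → (1.359,2.000)–(1.458,1.000)
cell (1,2): code 1000 → (2.000,2.818)–(1.359,2.000)
cell (2,0): code 0110 → (2.000,0.481)–(3.000,0.417)
cell (2,2): code 1101 → (2.661,3.000)–(2.000,2.818)
cell (2,3): code 1000 → (3.000,3.081)–(2.661,3.000)
cell (3,0): code 0010 → (3.000,0.417)–(3.893,1.000)
cell (3,1): code 0111 → (3.893,1.000)–(4.000,1.237)
cell (3,2): code 1011 → (4.000,2.558)–(3.287,3.000)
cell (3,3): code 0001 → (3.287,3.000)–(3.000,3.081)
cell (4,1): code 0010 → (4.000,1.237)–(4.573,2.000)
cell (4,2): code 0001 → (4.573,2.000)–(4.000,2.558)
cell (5,2): code 0100 → (5.777,3.000)–(6.000,2.087)
cell (5,3): code 1000 → (6.000,3.158)–(5.777,3.000)
cell (6,1): code 0100 → (6.039,2.000)–(7.000,1.735)
cell (6,2): code 1110 → (6.000,2.087)–(6.039,2.000)
cell (6,3): code 1001 → (7.000,3.632)–(6.000,3.158)
cell (7,1): code 0010 → (7.000,1.735)–(7.581,2.000)
cell (7,2): code 0111 → (7.581,2.000)–(8.000,2.977)
cell (7,3): code 1001 → (8.000,3.007)–(7.000,3.632)
cell (8,2): code 0010 → (8.000,2.977)–(8.004,3.000)
cell (8,3): code 0001 → (8.004,3.000)–(8.000,3.007)
total: 22 segments, chained into 2 closed loop(s), length Σ = 15.373536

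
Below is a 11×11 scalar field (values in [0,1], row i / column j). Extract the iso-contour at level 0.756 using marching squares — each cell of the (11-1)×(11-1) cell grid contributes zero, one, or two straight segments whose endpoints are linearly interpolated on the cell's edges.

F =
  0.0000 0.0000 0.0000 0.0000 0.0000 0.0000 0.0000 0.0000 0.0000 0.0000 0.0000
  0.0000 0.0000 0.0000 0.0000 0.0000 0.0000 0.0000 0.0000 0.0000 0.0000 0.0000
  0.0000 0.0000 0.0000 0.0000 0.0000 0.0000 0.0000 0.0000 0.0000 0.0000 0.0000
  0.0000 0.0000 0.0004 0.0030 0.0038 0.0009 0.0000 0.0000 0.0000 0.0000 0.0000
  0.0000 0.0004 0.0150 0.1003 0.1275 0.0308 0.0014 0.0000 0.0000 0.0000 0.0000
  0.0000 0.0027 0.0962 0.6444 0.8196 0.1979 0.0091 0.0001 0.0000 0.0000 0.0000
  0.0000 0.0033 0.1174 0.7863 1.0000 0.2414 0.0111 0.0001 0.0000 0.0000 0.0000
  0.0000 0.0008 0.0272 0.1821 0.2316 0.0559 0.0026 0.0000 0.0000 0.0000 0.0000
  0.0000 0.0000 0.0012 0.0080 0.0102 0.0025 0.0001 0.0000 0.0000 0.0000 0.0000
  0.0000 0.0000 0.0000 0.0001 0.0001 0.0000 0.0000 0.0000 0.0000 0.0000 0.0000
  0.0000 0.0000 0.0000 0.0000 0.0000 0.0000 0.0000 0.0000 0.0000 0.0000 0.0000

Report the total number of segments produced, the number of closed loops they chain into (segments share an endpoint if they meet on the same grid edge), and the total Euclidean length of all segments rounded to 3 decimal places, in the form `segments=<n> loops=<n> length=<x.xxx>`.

cell (4,3): code 0100 → (4.908,4.000)–(5.000,3.637)
cell (4,4): code 1000 → (5.000,4.102)–(4.908,4.000)
cell (5,2): code 0100 → (5.786,3.000)–(6.000,2.955)
cell (5,3): code 1110 → (5.000,3.637)–(5.786,3.000)
cell (5,4): code 1001 → (6.000,4.322)–(5.000,4.102)
cell (6,2): code 0010 → (6.000,2.955)–(6.050,3.000)
cell (6,3): code 0011 → (6.050,3.000)–(6.318,4.000)
cell (6,4): code 0001 → (6.318,4.000)–(6.000,4.322)
total: 8 segments, chained into 1 closed loop(s), length Σ = 4.320798

segments=8 loops=1 length=4.321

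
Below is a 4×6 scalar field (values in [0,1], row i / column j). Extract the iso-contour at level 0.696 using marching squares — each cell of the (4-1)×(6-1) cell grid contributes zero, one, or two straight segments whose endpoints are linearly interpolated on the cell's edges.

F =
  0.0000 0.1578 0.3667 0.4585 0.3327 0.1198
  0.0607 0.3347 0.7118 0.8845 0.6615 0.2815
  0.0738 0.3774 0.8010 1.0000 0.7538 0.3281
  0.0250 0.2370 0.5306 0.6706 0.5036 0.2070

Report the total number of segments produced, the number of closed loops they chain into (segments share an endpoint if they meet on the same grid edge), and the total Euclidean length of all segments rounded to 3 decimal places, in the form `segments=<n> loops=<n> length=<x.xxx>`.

cell (0,1): code 0100 → (0.954,2.000)–(1.000,1.958)
cell (0,2): code 1100 → (0.558,3.000)–(0.954,2.000)
cell (0,3): code 1000 → (1.000,3.845)–(0.558,3.000)
cell (1,1): code 0110 → (1.000,1.958)–(2.000,1.752)
cell (1,3): code 1101 → (1.374,4.000)–(1.000,3.845)
cell (1,4): code 1000 → (2.000,4.136)–(1.374,4.000)
cell (2,1): code 0010 → (2.000,1.752)–(2.388,2.000)
cell (2,2): code 0011 → (2.388,2.000)–(2.923,3.000)
cell (2,3): code 0011 → (2.923,3.000)–(2.231,4.000)
cell (2,4): code 0001 → (2.231,4.000)–(2.000,4.136)
total: 10 segments, chained into 1 closed loop(s), length Σ = 7.236852

segments=10 loops=1 length=7.237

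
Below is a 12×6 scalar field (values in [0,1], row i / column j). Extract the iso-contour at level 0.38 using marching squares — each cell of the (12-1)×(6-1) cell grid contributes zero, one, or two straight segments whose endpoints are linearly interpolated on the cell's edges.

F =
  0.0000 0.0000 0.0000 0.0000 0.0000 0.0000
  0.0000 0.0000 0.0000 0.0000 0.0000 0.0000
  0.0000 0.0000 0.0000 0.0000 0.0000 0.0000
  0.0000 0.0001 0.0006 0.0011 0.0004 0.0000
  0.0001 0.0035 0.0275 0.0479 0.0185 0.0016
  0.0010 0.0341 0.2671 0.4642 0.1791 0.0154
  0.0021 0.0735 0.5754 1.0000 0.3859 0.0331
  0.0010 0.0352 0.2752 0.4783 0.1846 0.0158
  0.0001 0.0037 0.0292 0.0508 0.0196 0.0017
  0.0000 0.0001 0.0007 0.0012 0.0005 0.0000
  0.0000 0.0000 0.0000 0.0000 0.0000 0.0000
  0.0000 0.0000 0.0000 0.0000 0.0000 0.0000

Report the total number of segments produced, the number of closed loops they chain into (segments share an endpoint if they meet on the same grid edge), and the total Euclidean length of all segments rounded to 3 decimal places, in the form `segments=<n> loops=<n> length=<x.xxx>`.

cell (4,2): code 0100 → (4.798,3.000)–(5.000,2.573)
cell (4,3): code 1000 → (5.000,3.295)–(4.798,3.000)
cell (5,1): code 0100 → (5.366,2.000)–(6.000,1.611)
cell (5,2): code 1110 → (5.000,2.573)–(5.366,2.000)
cell (5,3): code 1101 → (5.971,4.000)–(5.000,3.295)
cell (5,4): code 1000 → (6.000,4.017)–(5.971,4.000)
cell (6,1): code 0010 → (6.000,1.611)–(6.651,2.000)
cell (6,2): code 0111 → (6.651,2.000)–(7.000,2.516)
cell (6,3): code 1011 → (7.000,3.335)–(6.029,4.000)
cell (6,4): code 0001 → (6.029,4.000)–(6.000,4.017)
cell (7,2): code 0010 → (7.000,2.516)–(7.230,3.000)
cell (7,3): code 0001 → (7.230,3.000)–(7.000,3.335)
total: 12 segments, chained into 1 closed loop(s), length Σ = 7.021400

segments=12 loops=1 length=7.021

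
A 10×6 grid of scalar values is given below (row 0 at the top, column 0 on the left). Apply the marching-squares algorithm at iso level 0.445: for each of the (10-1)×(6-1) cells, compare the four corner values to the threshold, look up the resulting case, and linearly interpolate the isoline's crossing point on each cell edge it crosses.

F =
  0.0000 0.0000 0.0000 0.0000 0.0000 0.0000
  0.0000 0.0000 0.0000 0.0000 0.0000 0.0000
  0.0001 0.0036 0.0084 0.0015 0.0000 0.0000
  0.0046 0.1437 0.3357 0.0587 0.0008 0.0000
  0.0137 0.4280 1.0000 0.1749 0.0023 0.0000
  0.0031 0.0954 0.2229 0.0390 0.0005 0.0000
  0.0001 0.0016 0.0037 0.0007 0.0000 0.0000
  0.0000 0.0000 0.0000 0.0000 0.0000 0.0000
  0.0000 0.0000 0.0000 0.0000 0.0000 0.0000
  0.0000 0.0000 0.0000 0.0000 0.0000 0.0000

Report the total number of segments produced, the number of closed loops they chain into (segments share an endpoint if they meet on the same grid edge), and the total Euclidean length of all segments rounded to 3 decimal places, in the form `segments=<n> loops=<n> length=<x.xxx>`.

segments=4 loops=1 length=4.539

cell (3,1): code 0100 → (3.165,2.000)–(4.000,1.030)
cell (3,2): code 1000 → (4.000,2.673)–(3.165,2.000)
cell (4,1): code 0010 → (4.000,1.030)–(4.714,2.000)
cell (4,2): code 0001 → (4.714,2.000)–(4.000,2.673)
total: 4 segments, chained into 1 closed loop(s), length Σ = 4.538874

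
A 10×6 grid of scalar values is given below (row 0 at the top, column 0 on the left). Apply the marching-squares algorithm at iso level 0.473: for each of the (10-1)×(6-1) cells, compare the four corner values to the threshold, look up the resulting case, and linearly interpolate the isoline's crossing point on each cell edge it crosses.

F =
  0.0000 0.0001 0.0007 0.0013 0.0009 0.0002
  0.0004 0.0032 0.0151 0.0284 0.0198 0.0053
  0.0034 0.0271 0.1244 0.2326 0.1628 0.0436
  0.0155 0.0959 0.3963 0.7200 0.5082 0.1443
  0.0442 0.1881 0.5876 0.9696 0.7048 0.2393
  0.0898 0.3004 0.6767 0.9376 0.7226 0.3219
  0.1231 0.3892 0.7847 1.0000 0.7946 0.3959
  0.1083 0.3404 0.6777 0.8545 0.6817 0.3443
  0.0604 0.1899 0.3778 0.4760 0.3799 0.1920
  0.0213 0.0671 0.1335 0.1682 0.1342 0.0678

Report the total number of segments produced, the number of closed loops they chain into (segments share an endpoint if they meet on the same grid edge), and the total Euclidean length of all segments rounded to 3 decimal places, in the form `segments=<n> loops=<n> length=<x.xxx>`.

segments=18 loops=1 length=14.406

cell (2,2): code 0100 → (2.493,3.000)–(3.000,2.237)
cell (2,3): code 1100 → (2.898,4.000)–(2.493,3.000)
cell (2,4): code 1000 → (3.000,4.097)–(2.898,4.000)
cell (3,1): code 0100 → (3.401,2.000)–(4.000,1.713)
cell (3,2): code 1110 → (3.000,2.237)–(3.401,2.000)
cell (3,4): code 1001 → (4.000,4.498)–(3.000,4.097)
cell (4,1): code 0110 → (4.000,1.713)–(5.000,1.459)
cell (4,4): code 1001 → (5.000,4.623)–(4.000,4.498)
cell (5,1): code 0110 → (5.000,1.459)–(6.000,1.212)
cell (5,4): code 1001 → (6.000,4.807)–(5.000,4.623)
cell (6,1): code 0110 → (6.000,1.212)–(7.000,1.393)
cell (6,4): code 1001 → (7.000,4.619)–(6.000,4.807)
cell (7,1): code 0010 → (7.000,1.393)–(7.683,2.000)
cell (7,2): code 0111 → (7.683,2.000)–(8.000,2.969)
cell (7,3): code 1011 → (8.000,3.031)–(7.692,4.000)
cell (7,4): code 0001 → (7.692,4.000)–(7.000,4.619)
cell (8,2): code 0010 → (8.000,2.969)–(8.010,3.000)
cell (8,3): code 0001 → (8.010,3.000)–(8.000,3.031)
total: 18 segments, chained into 1 closed loop(s), length Σ = 14.405693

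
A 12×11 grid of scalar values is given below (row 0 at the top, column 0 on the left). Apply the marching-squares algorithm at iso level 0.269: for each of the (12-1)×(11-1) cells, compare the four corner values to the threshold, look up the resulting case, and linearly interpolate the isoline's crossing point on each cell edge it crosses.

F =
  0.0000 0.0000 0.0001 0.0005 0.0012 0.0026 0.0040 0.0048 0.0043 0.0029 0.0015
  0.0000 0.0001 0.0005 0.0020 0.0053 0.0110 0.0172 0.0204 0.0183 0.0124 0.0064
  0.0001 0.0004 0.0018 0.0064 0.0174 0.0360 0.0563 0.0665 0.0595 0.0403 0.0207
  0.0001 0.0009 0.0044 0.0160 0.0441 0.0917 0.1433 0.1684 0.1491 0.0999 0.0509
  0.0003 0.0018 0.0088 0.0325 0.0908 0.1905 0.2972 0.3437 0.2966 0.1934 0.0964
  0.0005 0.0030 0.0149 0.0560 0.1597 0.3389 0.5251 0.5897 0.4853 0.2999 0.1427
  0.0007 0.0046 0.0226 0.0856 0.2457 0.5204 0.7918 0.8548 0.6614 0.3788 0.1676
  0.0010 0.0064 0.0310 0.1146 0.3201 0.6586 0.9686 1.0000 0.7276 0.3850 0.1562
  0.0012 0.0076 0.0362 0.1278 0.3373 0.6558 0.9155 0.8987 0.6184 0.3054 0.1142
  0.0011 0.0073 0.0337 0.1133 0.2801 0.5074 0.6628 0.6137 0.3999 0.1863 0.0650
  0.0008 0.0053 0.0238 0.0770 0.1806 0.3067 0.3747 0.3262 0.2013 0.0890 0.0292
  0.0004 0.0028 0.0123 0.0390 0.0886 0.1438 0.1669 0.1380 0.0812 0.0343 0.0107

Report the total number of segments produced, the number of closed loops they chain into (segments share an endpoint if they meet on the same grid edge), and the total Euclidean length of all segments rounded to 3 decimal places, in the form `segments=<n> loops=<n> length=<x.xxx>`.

segments=26 loops=1 length=19.857

cell (3,5): code 0100 → (3.817,6.000)–(4.000,5.736)
cell (3,6): code 1100 → (3.574,7.000)–(3.817,6.000)
cell (3,7): code 1100 → (3.813,8.000)–(3.574,7.000)
cell (3,8): code 1000 → (4.000,8.267)–(3.813,8.000)
cell (4,4): code 0100 → (4.529,5.000)–(5.000,4.610)
cell (4,5): code 1110 → (4.000,5.736)–(4.529,5.000)
cell (4,8): code 1101 → (4.710,9.000)–(4.000,8.267)
cell (4,9): code 1000 → (5.000,9.197)–(4.710,9.000)
cell (5,4): code 0110 → (5.000,4.610)–(6.000,4.085)
cell (5,9): code 1001 → (6.000,9.520)–(5.000,9.197)
cell (6,3): code 0100 → (6.313,4.000)–(7.000,3.751)
cell (6,4): code 1110 → (6.000,4.085)–(6.313,4.000)
cell (6,9): code 1001 → (7.000,9.507)–(6.000,9.520)
cell (7,3): code 0110 → (7.000,3.751)–(8.000,3.674)
cell (7,9): code 1001 → (8.000,9.190)–(7.000,9.507)
cell (8,3): code 0110 → (8.000,3.674)–(9.000,3.933)
cell (8,8): code 1011 → (9.000,8.613)–(8.306,9.000)
cell (8,9): code 0001 → (8.306,9.000)–(8.000,9.190)
cell (9,3): code 0010 → (9.000,3.933)–(9.112,4.000)
cell (9,4): code 0111 → (9.112,4.000)–(10.000,4.701)
cell (9,7): code 1011 → (10.000,7.458)–(9.659,8.000)
cell (9,8): code 0001 → (9.659,8.000)–(9.000,8.613)
cell (10,4): code 0010 → (10.000,4.701)–(10.231,5.000)
cell (10,5): code 0011 → (10.231,5.000)–(10.509,6.000)
cell (10,6): code 0011 → (10.509,6.000)–(10.304,7.000)
cell (10,7): code 0001 → (10.304,7.000)–(10.000,7.458)
total: 26 segments, chained into 1 closed loop(s), length Σ = 19.857141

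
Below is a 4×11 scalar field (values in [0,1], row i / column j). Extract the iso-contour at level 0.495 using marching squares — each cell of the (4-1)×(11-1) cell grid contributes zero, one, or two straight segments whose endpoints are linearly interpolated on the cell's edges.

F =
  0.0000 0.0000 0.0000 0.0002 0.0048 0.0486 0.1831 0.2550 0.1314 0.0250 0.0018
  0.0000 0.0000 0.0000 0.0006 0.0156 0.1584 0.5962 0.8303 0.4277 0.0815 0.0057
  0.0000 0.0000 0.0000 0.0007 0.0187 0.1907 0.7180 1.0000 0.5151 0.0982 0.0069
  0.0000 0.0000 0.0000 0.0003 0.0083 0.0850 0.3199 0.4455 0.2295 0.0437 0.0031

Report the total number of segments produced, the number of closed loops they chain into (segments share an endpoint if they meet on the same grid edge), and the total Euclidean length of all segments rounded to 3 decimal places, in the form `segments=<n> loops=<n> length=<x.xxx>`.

segments=10 loops=1 length=7.603

cell (0,5): code 0100 → (0.755,6.000)–(1.000,5.769)
cell (0,6): code 1100 → (0.417,7.000)–(0.755,6.000)
cell (0,7): code 1000 → (1.000,7.833)–(0.417,7.000)
cell (1,5): code 0110 → (1.000,5.769)–(2.000,5.577)
cell (1,7): code 1101 → (1.770,8.000)–(1.000,7.833)
cell (1,8): code 1000 → (2.000,8.048)–(1.770,8.000)
cell (2,5): code 0010 → (2.000,5.577)–(2.560,6.000)
cell (2,6): code 0011 → (2.560,6.000)–(2.911,7.000)
cell (2,7): code 0011 → (2.911,7.000)–(2.070,8.000)
cell (2,8): code 0001 → (2.070,8.000)–(2.000,8.048)
total: 10 segments, chained into 1 closed loop(s), length Σ = 7.603086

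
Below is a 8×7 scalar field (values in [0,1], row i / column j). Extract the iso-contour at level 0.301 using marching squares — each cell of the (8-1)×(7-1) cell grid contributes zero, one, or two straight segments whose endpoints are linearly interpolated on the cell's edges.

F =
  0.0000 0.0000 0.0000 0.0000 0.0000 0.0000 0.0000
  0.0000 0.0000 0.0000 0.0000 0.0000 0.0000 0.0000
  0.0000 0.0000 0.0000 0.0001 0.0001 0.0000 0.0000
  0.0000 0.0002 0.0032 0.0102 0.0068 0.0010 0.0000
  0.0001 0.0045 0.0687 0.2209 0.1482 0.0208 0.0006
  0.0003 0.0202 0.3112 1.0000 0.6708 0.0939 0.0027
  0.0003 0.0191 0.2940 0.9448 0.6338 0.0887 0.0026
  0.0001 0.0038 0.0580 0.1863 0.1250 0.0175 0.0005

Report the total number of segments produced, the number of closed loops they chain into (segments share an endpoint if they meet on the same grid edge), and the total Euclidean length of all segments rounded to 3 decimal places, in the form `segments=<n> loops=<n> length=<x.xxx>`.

cell (4,1): code 0100 → (4.958,2.000)–(5.000,1.965)
cell (4,2): code 1100 → (4.103,3.000)–(4.958,2.000)
cell (4,3): code 1100 → (4.292,4.000)–(4.103,3.000)
cell (4,4): code 1000 → (5.000,4.641)–(4.292,4.000)
cell (5,1): code 0010 → (5.000,1.965)–(5.593,2.000)
cell (5,2): code 0111 → (5.593,2.000)–(6.000,2.011)
cell (5,4): code 1001 → (6.000,4.611)–(5.000,4.641)
cell (6,2): code 0010 → (6.000,2.011)–(6.849,3.000)
cell (6,3): code 0011 → (6.849,3.000)–(6.654,4.000)
cell (6,4): code 0001 → (6.654,4.000)–(6.000,4.611)
total: 10 segments, chained into 1 closed loop(s), length Σ = 8.561753

segments=10 loops=1 length=8.562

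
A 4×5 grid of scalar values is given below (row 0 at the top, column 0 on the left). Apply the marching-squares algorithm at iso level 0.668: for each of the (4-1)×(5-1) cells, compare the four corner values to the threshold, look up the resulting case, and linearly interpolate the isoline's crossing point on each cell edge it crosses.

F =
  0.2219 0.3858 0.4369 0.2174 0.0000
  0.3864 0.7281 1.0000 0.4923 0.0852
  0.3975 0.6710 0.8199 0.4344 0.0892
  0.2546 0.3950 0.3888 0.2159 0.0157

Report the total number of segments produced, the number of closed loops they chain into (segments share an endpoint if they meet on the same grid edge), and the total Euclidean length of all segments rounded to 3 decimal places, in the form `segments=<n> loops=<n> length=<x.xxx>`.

segments=8 loops=1 length=5.859

cell (0,0): code 0100 → (0.824,1.000)–(1.000,0.824)
cell (0,1): code 1100 → (0.410,2.000)–(0.824,1.000)
cell (0,2): code 1000 → (1.000,2.654)–(0.410,2.000)
cell (1,0): code 0110 → (1.000,0.824)–(2.000,0.989)
cell (1,2): code 1001 → (2.000,2.394)–(1.000,2.654)
cell (2,0): code 0010 → (2.000,0.989)–(2.011,1.000)
cell (2,1): code 0011 → (2.011,1.000)–(2.352,2.000)
cell (2,2): code 0001 → (2.352,2.000)–(2.000,2.394)
total: 8 segments, chained into 1 closed loop(s), length Σ = 5.858785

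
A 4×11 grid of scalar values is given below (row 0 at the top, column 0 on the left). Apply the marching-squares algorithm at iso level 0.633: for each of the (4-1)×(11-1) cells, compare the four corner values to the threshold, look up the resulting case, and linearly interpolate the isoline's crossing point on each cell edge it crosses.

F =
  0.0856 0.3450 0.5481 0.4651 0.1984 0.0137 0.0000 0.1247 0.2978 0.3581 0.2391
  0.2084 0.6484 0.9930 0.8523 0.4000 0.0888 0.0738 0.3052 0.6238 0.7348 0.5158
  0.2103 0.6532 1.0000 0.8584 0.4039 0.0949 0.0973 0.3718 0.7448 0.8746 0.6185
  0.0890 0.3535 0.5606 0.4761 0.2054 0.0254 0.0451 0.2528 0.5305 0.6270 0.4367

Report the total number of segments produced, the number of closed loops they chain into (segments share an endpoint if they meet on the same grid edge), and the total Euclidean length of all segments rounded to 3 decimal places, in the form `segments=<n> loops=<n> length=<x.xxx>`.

cell (0,0): code 0100 → (0.949,1.000)–(1.000,0.965)
cell (0,1): code 1100 → (0.191,2.000)–(0.949,1.000)
cell (0,2): code 1100 → (0.434,3.000)–(0.191,2.000)
cell (0,3): code 1000 → (1.000,3.485)–(0.434,3.000)
cell (0,8): code 0100 → (0.730,9.000)–(1.000,8.083)
cell (0,9): code 1000 → (1.000,9.465)–(0.730,9.000)
cell (1,0): code 0110 → (1.000,0.965)–(2.000,0.954)
cell (1,3): code 1001 → (2.000,3.496)–(1.000,3.485)
cell (1,7): code 0100 → (1.076,8.000)–(2.000,7.700)
cell (1,8): code 1110 → (1.000,8.083)–(1.076,8.000)
cell (1,9): code 1001 → (2.000,9.943)–(1.000,9.465)
cell (2,0): code 0010 → (2.000,0.954)–(2.067,1.000)
cell (2,1): code 0011 → (2.067,1.000)–(2.835,2.000)
cell (2,2): code 0011 → (2.835,2.000)–(2.590,3.000)
cell (2,3): code 0001 → (2.590,3.000)–(2.000,3.496)
cell (2,7): code 0010 → (2.000,7.700)–(2.522,8.000)
cell (2,8): code 0011 → (2.522,8.000)–(2.976,9.000)
cell (2,9): code 0001 → (2.976,9.000)–(2.000,9.943)
total: 18 segments, chained into 2 closed loop(s), length Σ = 14.977177

segments=18 loops=2 length=14.977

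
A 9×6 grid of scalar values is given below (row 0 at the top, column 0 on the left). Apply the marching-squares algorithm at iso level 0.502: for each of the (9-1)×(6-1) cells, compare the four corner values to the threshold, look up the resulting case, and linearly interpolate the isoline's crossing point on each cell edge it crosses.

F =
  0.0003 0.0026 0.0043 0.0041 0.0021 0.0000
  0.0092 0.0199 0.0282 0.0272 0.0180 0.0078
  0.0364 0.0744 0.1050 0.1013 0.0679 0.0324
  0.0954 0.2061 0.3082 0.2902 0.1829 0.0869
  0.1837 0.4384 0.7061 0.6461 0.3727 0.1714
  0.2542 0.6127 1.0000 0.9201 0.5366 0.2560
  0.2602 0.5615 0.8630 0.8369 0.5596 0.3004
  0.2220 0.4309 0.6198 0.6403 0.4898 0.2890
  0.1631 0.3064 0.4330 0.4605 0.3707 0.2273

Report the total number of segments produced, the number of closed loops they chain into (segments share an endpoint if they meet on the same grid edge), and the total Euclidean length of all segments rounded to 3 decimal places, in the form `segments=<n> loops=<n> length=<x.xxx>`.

segments=16 loops=1 length=12.207

cell (3,1): code 0100 → (3.487,2.000)–(4.000,1.238)
cell (3,2): code 1100 → (3.595,3.000)–(3.487,2.000)
cell (3,3): code 1000 → (4.000,3.527)–(3.595,3.000)
cell (4,0): code 0100 → (4.365,1.000)–(5.000,0.691)
cell (4,1): code 1110 → (4.000,1.238)–(4.365,1.000)
cell (4,3): code 1101 → (4.789,4.000)–(4.000,3.527)
cell (4,4): code 1000 → (5.000,4.123)–(4.789,4.000)
cell (5,0): code 0110 → (5.000,0.691)–(6.000,0.803)
cell (5,4): code 1001 → (6.000,4.222)–(5.000,4.123)
cell (6,0): code 0010 → (6.000,0.803)–(6.456,1.000)
cell (6,1): code 0111 → (6.456,1.000)–(7.000,1.376)
cell (6,3): code 1011 → (7.000,3.919)–(6.825,4.000)
cell (6,4): code 0001 → (6.825,4.000)–(6.000,4.222)
cell (7,1): code 0010 → (7.000,1.376)–(7.631,2.000)
cell (7,2): code 0011 → (7.631,2.000)–(7.769,3.000)
cell (7,3): code 0001 → (7.769,3.000)–(7.000,3.919)
total: 16 segments, chained into 1 closed loop(s), length Σ = 12.206805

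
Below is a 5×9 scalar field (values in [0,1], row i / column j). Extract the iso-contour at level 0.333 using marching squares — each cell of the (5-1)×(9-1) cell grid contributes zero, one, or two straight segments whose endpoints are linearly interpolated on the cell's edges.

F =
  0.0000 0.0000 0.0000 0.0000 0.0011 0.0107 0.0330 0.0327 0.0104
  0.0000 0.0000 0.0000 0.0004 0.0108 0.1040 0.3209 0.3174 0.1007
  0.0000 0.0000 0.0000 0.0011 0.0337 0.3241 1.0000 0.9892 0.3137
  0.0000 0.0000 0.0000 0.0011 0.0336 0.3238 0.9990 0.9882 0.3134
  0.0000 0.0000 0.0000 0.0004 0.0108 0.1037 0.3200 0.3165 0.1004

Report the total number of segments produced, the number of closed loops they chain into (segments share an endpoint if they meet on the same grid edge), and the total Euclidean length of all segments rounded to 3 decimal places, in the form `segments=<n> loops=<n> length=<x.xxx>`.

segments=8 loops=1 length=9.537

cell (1,5): code 0100 → (1.018,6.000)–(2.000,5.013)
cell (1,6): code 1100 → (1.023,7.000)–(1.018,6.000)
cell (1,7): code 1000 → (2.000,7.971)–(1.023,7.000)
cell (2,5): code 0110 → (2.000,5.013)–(3.000,5.014)
cell (2,7): code 1001 → (3.000,7.971)–(2.000,7.971)
cell (3,5): code 0010 → (3.000,5.014)–(3.981,6.000)
cell (3,6): code 0011 → (3.981,6.000)–(3.975,7.000)
cell (3,7): code 0001 → (3.975,7.000)–(3.000,7.971)
total: 8 segments, chained into 1 closed loop(s), length Σ = 9.537288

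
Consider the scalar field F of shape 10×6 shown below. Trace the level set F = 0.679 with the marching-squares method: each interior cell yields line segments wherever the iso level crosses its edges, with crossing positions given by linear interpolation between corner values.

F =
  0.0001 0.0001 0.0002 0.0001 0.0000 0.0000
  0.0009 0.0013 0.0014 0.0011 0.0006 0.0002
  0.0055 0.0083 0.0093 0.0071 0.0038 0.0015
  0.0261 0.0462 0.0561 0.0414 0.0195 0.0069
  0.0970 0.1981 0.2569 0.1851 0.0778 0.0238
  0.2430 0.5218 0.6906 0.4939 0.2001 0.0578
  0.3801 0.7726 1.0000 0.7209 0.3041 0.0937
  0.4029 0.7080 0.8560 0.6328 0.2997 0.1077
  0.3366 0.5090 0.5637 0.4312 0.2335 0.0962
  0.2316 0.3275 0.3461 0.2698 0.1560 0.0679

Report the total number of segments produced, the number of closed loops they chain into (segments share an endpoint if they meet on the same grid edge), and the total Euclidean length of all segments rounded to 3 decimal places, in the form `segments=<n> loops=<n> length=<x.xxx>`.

segments=12 loops=1 length=7.492

cell (4,1): code 0100 → (4.973,2.000)–(5.000,1.931)
cell (4,2): code 1000 → (5.000,2.059)–(4.973,2.000)
cell (5,0): code 0100 → (5.627,1.000)–(6.000,0.762)
cell (5,1): code 1110 → (5.000,1.931)–(5.627,1.000)
cell (5,2): code 1101 → (5.815,3.000)–(5.000,2.059)
cell (5,3): code 1000 → (6.000,3.101)–(5.815,3.000)
cell (6,0): code 0110 → (6.000,0.762)–(7.000,0.905)
cell (6,2): code 1011 → (7.000,2.793)–(6.476,3.000)
cell (6,3): code 0001 → (6.476,3.000)–(6.000,3.101)
cell (7,0): code 0010 → (7.000,0.905)–(7.146,1.000)
cell (7,1): code 0011 → (7.146,1.000)–(7.606,2.000)
cell (7,2): code 0001 → (7.606,2.000)–(7.000,2.793)
total: 12 segments, chained into 1 closed loop(s), length Σ = 7.491820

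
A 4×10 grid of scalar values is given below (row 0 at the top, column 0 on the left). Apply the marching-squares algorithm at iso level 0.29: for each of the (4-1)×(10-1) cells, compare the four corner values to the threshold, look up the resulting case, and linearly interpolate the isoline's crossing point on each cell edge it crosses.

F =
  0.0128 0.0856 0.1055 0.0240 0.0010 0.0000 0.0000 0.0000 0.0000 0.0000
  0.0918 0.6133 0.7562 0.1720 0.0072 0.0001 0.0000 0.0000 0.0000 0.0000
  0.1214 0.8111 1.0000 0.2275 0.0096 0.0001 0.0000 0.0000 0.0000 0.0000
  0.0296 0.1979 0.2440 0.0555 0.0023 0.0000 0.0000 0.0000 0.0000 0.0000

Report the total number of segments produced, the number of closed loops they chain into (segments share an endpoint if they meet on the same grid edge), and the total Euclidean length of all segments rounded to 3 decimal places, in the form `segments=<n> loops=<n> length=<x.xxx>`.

segments=8 loops=1 length=8.421

cell (0,0): code 0100 → (0.387,1.000)–(1.000,0.380)
cell (0,1): code 1100 → (0.284,2.000)–(0.387,1.000)
cell (0,2): code 1000 → (1.000,2.798)–(0.284,2.000)
cell (1,0): code 0110 → (1.000,0.380)–(2.000,0.244)
cell (1,2): code 1001 → (2.000,2.919)–(1.000,2.798)
cell (2,0): code 0010 → (2.000,0.244)–(2.850,1.000)
cell (2,1): code 0011 → (2.850,1.000)–(2.939,2.000)
cell (2,2): code 0001 → (2.939,2.000)–(2.000,2.919)
total: 8 segments, chained into 1 closed loop(s), length Σ = 8.421019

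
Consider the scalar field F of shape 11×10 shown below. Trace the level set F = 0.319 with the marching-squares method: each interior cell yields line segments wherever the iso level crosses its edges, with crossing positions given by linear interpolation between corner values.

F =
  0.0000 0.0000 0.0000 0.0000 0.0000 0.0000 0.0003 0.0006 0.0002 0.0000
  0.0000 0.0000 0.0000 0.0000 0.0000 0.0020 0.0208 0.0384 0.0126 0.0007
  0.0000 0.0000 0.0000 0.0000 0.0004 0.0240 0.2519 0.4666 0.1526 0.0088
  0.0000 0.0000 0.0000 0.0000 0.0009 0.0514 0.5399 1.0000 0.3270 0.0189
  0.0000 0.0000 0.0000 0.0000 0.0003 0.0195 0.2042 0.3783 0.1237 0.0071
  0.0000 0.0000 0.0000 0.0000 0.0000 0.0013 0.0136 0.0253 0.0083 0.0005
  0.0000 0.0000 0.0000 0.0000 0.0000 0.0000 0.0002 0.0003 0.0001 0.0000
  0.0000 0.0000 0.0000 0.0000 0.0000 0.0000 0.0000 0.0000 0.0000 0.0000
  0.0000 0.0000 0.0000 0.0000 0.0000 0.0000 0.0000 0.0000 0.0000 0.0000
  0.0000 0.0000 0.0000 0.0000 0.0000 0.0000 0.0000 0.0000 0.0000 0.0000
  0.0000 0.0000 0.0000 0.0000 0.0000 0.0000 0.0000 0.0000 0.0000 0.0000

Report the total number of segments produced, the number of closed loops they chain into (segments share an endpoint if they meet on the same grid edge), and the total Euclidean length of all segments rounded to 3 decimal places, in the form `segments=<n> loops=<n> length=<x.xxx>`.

cell (1,6): code 0100 → (1.655,7.000)–(2.000,6.313)
cell (1,7): code 1000 → (2.000,7.470)–(1.655,7.000)
cell (2,5): code 0100 → (2.233,6.000)–(3.000,5.548)
cell (2,6): code 1110 → (2.000,6.313)–(2.233,6.000)
cell (2,7): code 1101 → (2.954,8.000)–(2.000,7.470)
cell (2,8): code 1000 → (3.000,8.026)–(2.954,8.000)
cell (3,5): code 0010 → (3.000,5.548)–(3.658,6.000)
cell (3,6): code 0111 → (3.658,6.000)–(4.000,6.659)
cell (3,7): code 1011 → (4.000,7.233)–(3.039,8.000)
cell (3,8): code 0001 → (3.039,8.000)–(3.000,8.026)
cell (4,6): code 0010 → (4.000,6.659)–(4.168,7.000)
cell (4,7): code 0001 → (4.168,7.000)–(4.000,7.233)
total: 12 segments, chained into 1 closed loop(s), length Σ = 7.260946

segments=12 loops=1 length=7.261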